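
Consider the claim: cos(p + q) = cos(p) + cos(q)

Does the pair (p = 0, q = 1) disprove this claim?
Yes

Substituting p = 0, q = 1:
LHS = cos(0 + 1) = cos(1) ≈ 0.5403
RHS = cos(0) + cos(1) = cos(1) + 1 ≈ 1.54

Since LHS ≠ RHS, this pair disproves the claim.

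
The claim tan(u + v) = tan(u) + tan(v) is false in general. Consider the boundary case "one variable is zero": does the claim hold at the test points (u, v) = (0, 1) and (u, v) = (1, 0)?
At (0, 1): LHS = tan(1) ≈ 1.557, RHS = tan(1) ≈ 1.557 → equal
At (1, 0): LHS = tan(1) ≈ 1.557, RHS = tan(1) ≈ 1.557 → equal

So the claim does hold at both of these boundary points, even though it is not an identity.

Answer: Yes, holds at both test points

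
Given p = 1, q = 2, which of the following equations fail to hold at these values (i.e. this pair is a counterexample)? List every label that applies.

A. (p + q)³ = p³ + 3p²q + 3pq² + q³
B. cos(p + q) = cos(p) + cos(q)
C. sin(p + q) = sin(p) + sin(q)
B, C

Evaluating each claim at the given values:
A. LHS = 27, RHS = 27 → holds here (LHS = RHS)
B. LHS = cos(3) ≈ -0.99, RHS = cos(2) + cos(1) ≈ 0.1242 → fails here (LHS ≠ RHS)
C. LHS = sin(3) ≈ 0.1411, RHS = sin(1) + sin(2) ≈ 1.751 → fails here (LHS ≠ RHS)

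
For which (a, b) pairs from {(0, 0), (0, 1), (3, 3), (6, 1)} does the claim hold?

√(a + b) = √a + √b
Testing each pair:
(0, 0): LHS = 0, RHS = 0 → holds
(0, 1): LHS = 1, RHS = 1 → holds
(3, 3): LHS = √(6) ≈ 2.449, RHS = 2·√(3) ≈ 3.464 → fails
(6, 1): LHS = √(7) ≈ 2.646, RHS = 1 + √(6) ≈ 3.449 → fails

2 of 4 pairs satisfy the claim.

Answer: (0, 0), (0, 1)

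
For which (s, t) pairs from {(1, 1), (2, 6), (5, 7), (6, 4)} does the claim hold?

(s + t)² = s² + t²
Testing each pair:
(1, 1): LHS = 4, RHS = 2 → fails
(2, 6): LHS = 64, RHS = 40 → fails
(5, 7): LHS = 144, RHS = 74 → fails
(6, 4): LHS = 100, RHS = 52 → fails

No pair satisfies the claim.

Answer: None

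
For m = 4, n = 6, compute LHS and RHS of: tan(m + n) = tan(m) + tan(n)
LHS = tan(4 + 6) = tan(10) ≈ 0.6484
RHS = tan(4) + tan(6) ≈ 0.8668

LHS ≠ RHS (they differ by about 0.2185), so the equation does not hold here.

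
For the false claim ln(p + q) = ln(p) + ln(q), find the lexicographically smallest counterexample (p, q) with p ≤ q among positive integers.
(p, q) = (1, 1)

Substituting (1, 1) into the claim:
LHS = ln(1 + 1) = ln(2) ≈ 0.6931
RHS = ln(1) + ln(1) = 0

Since LHS ≠ RHS, this pair disproves the claim, and no lexicographically smaller pair (p ≤ q, positive integers) does.

For instance (1, 2) is also a counterexample (LHS = ln(3) ≈ 1.099, RHS = ln(2) ≈ 0.6931), but it's lexicographically larger.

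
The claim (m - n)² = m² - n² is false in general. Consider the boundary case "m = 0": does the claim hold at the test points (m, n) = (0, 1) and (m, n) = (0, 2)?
No, fails at both test points

At (0, 1): LHS = 1 ≠ RHS = -1
At (0, 2): LHS = 4 ≠ RHS = -4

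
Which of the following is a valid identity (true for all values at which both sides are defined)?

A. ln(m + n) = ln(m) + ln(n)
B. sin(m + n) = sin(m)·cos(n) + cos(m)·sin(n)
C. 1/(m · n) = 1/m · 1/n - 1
A: fails at (2, 7) — LHS = ln(9) ≈ 2.197, RHS = ln(2) + ln(7) ≈ 2.639.
B: holds — e.g. at (5, 5), both sides equal sin(10) ≈ -0.544.
C: fails at (6, 7) — LHS = 1/42, RHS = -41/42.

Answer: B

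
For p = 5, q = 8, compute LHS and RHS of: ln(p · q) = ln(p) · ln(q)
LHS = ln(5 · 8) = ln(40) ≈ 3.689
RHS = ln(5) · ln(8) ≈ 3.347

LHS ≠ RHS (they differ by about 0.3421), so the equation does not hold here.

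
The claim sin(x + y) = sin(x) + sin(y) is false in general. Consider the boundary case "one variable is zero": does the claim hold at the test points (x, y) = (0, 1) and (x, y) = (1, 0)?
At (0, 1): LHS = sin(1) ≈ 0.8415, RHS = sin(1) ≈ 0.8415 → equal
At (1, 0): LHS = sin(1) ≈ 0.8415, RHS = sin(1) ≈ 0.8415 → equal

So the claim does hold at both of these boundary points, even though it is not an identity.

Answer: Yes, holds at both test points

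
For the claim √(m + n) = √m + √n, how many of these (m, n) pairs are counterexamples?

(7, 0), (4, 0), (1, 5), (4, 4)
Testing each pair:
(7, 0): LHS = √(7) ≈ 2.646, RHS = √(7) ≈ 2.646 → satisfies claim
(4, 0): LHS = 2, RHS = 2 → satisfies claim
(1, 5): LHS = √(6) ≈ 2.449, RHS = 1 + √(5) ≈ 3.236 → counterexample
(4, 4): LHS = 2·√(2) ≈ 2.828, RHS = 4 → counterexample

That makes 2 counterexamples.

Answer: 2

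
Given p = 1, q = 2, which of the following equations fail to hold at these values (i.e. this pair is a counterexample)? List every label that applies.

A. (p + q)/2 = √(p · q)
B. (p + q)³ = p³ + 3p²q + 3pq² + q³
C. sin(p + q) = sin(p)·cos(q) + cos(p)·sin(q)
A

Evaluating each claim at the given values:
A. LHS = 3/2, RHS = √(2) ≈ 1.414 → fails here (LHS ≠ RHS)
B. LHS = 27, RHS = 27 → holds here (LHS = RHS)
C. LHS = sin(3) ≈ 0.1411, RHS = sin(1)·cos(2) + sin(2)·cos(1) ≈ 0.1411 → holds here (LHS = RHS)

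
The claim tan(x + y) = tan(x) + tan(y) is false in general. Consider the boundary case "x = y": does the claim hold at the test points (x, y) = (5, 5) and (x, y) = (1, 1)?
At (5, 5): LHS = tan(10) ≈ 0.6484 ≠ RHS = 2·tan(5) ≈ -6.761
At (1, 1): LHS = tan(2) ≈ -2.185 ≠ RHS = 2·tan(1) ≈ 3.115

Answer: No, fails at both test points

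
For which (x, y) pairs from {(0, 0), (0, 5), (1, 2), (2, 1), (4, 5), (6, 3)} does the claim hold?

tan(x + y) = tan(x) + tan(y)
Testing each pair:
(0, 0): LHS = 0, RHS = 0 → holds
(0, 5): LHS = tan(5) ≈ -3.381, RHS = tan(5) ≈ -3.381 → holds
(1, 2): LHS = tan(3) ≈ -0.1425, RHS = tan(2) + tan(1) ≈ -0.6276 → fails
(2, 1): LHS = tan(3) ≈ -0.1425, RHS = tan(2) + tan(1) ≈ -0.6276 → fails
(4, 5): LHS = tan(9) ≈ -0.4523, RHS = tan(5) + tan(4) ≈ -2.223 → fails
(6, 3): LHS = tan(9) ≈ -0.4523, RHS = tan(6) + tan(3) ≈ -0.4336 → fails

2 of 6 pairs satisfy the claim.

Answer: (0, 0), (0, 5)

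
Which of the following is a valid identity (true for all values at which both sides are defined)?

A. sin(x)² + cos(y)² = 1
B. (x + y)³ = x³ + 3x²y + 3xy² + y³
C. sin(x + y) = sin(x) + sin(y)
B

A: fails at (3, 7) — LHS = sin(3)² + cos(7)² ≈ 0.5883, RHS = 1.
B: holds — e.g. at (2, 7), both sides equal 729.
C: fails at (3, 7) — LHS = sin(10) ≈ -0.544, RHS = sin(3) + sin(7) ≈ 0.7981.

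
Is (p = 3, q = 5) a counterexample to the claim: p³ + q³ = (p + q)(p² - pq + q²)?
Substituting p = 3, q = 5:
LHS = 3³ + 5³ = 152
RHS = (3 + 5)(3² - 3·5 + 5²) = 152

The sides agree, so this pair does not disprove the claim.

Answer: No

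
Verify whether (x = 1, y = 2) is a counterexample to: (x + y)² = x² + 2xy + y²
No

Substituting x = 1, y = 2:
LHS = (1 + 2)² = 9
RHS = 1² + 2·1·2 + 2² = 9

The sides agree, so this pair does not disprove the claim.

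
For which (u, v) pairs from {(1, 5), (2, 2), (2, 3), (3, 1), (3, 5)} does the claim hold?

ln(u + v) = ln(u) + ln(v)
Testing each pair:
(1, 5): LHS = ln(6) ≈ 1.792, RHS = ln(5) ≈ 1.609 → fails
(2, 2): LHS = ln(4) ≈ 1.386, RHS = 2·ln(2) ≈ 1.386 → holds
(2, 3): LHS = ln(5) ≈ 1.609, RHS = ln(2) + ln(3) ≈ 1.792 → fails
(3, 1): LHS = ln(4) ≈ 1.386, RHS = ln(3) ≈ 1.099 → fails
(3, 5): LHS = ln(8) ≈ 2.079, RHS = ln(3) + ln(5) ≈ 2.708 → fails

1 of 5 pairs satisfies the claim.

Answer: (2, 2)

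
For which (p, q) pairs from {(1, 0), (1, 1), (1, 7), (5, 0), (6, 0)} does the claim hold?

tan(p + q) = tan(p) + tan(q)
Testing each pair:
(1, 0): LHS = tan(1) ≈ 1.557, RHS = tan(1) ≈ 1.557 → holds
(1, 1): LHS = tan(2) ≈ -2.185, RHS = 2·tan(1) ≈ 3.115 → fails
(1, 7): LHS = tan(8) ≈ -6.8, RHS = tan(7) + tan(1) ≈ 2.429 → fails
(5, 0): LHS = tan(5) ≈ -3.381, RHS = tan(5) ≈ -3.381 → holds
(6, 0): LHS = tan(6) ≈ -0.291, RHS = tan(6) ≈ -0.291 → holds

3 of 5 pairs satisfy the claim.

Answer: (1, 0), (5, 0), (6, 0)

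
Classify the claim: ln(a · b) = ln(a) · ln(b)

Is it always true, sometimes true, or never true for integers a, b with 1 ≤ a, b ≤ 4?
It holds at (a, b) = (1, 1) (both sides equal 0), but fails at (a, b) = (3, 1) (LHS = ln(3) ≈ 1.099, RHS = 0).

Answer: Sometimes true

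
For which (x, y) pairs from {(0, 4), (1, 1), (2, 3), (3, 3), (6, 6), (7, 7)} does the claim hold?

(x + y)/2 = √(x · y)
(1, 1), (3, 3), (6, 6), (7, 7)

Testing each pair:
(0, 4): LHS = 2, RHS = 0 → fails
(1, 1): LHS = 1, RHS = 1 → holds
(2, 3): LHS = 5/2, RHS = √(6) ≈ 2.449 → fails
(3, 3): LHS = 3, RHS = 3 → holds
(6, 6): LHS = 6, RHS = 6 → holds
(7, 7): LHS = 7, RHS = 7 → holds

4 of 6 pairs satisfy the claim.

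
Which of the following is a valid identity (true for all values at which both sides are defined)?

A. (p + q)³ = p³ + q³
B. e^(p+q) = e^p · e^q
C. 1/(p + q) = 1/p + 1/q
B

A: fails at (1, 4) — LHS = 125, RHS = 65.
B: holds — e.g. at (2, 5), both sides equal e^7 ≈ 1097.
C: fails at (2, 2) — LHS = 1/4, RHS = 1.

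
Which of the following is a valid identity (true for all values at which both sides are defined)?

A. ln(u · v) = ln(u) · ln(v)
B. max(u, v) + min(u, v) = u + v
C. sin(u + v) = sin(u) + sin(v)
A: fails at (5, 8) — LHS = ln(40) ≈ 3.689, RHS = ln(5)·ln(8) ≈ 3.347.
B: holds — e.g. at (2, 3), both sides equal 5.
C: fails at (4, 6) — LHS = sin(10) ≈ -0.544, RHS = sin(4) + sin(6) ≈ -1.036.

Answer: B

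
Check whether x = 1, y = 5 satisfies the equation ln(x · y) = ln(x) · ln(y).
Fails

Substituting x = 1, y = 5:

LHS = ln(1 · 5) = ln(5) ≈ 1.609
RHS = ln(1) · ln(5) = 0

LHS ≠ RHS, so the equation does not hold at this point.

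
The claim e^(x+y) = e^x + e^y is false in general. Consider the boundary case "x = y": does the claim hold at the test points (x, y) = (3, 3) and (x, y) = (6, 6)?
At (3, 3): LHS = e^6 ≈ 403.4 ≠ RHS = 2·e^3 ≈ 40.17
At (6, 6): LHS = e^12 ≈ 162754.8 ≠ RHS = 2·e^6 ≈ 806.9

Answer: No, fails at both test points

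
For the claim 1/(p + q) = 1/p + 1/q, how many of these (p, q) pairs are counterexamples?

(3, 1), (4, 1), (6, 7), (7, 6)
Testing each pair:
(3, 1): LHS = 1/4, RHS = 4/3 → counterexample
(4, 1): LHS = 1/5, RHS = 5/4 → counterexample
(6, 7): LHS = 1/13, RHS = 13/42 → counterexample
(7, 6): LHS = 1/13, RHS = 13/42 → counterexample

That makes 4 counterexamples.

Answer: 4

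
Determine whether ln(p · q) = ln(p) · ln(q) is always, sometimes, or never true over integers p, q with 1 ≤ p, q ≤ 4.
It holds at (p, q) = (1, 1) (both sides equal 0), but fails at (p, q) = (1, 3) (LHS = ln(3) ≈ 1.099, RHS = 0).

Answer: Sometimes true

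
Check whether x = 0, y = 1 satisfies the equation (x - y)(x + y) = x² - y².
Holds

Substituting x = 0, y = 1:

LHS = (0 - 1)(0 + 1) = -1
RHS = 0² - 1² = -1

LHS = RHS, so the equation holds at this point.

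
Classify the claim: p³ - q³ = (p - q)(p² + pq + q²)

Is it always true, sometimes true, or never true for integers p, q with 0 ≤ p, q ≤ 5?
The identity holds for every pair in the range. For instance at (p, q) = (3, 4): both sides equal -37.

Answer: Always true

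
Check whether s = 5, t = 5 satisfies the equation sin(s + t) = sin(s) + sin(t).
Fails

Substituting s = 5, t = 5:

LHS = sin(5 + 5) = sin(10) ≈ -0.544
RHS = sin(5) + sin(5) = 2·sin(5) ≈ -1.918

LHS ≠ RHS, so the equation does not hold at this point.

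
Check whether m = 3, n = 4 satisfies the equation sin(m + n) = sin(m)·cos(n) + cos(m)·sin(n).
Holds

Substituting m = 3, n = 4:

LHS = sin(3 + 4) = sin(7) ≈ 0.657
RHS = sin(3)·cos(4) + cos(3)·sin(4) = sin(3)·cos(4) + sin(4)·cos(3) ≈ 0.657

LHS = RHS, so the equation holds at this point.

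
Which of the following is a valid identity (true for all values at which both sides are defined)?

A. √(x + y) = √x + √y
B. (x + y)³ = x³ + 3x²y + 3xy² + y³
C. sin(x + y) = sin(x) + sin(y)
A: fails at (5, 8) — LHS = √(13) ≈ 3.606, RHS = √(5) + 2·√(2) ≈ 5.064.
B: holds — e.g. at (5, 8), both sides equal 2197.
C: fails at (5, 5) — LHS = sin(10) ≈ -0.544, RHS = 2·sin(5) ≈ -1.918.

Answer: B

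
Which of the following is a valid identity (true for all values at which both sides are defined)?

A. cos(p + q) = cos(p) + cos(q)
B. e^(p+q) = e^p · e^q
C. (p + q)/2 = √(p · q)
A: fails at (1, 2) — LHS = cos(3) ≈ -0.99, RHS = cos(2) + cos(1) ≈ 0.1242.
B: holds — e.g. at (2, 4), both sides equal e^6 ≈ 403.4.
C: fails at (1, 4) — LHS = 5/2, RHS = 2.

Answer: B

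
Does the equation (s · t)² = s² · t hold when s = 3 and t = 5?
Fails

Substituting s = 3, t = 5:

LHS = (3 · 5)² = 225
RHS = 3² · 5 = 45

LHS ≠ RHS, so the equation does not hold at this point.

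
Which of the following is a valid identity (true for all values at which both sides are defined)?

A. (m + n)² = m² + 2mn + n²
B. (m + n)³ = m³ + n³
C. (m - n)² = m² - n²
A

A: holds — e.g. at (1, 4), both sides equal 25.
B: fails at (3, 4) — LHS = 343, RHS = 91.
C: fails at (6, 7) — LHS = 1, RHS = -13.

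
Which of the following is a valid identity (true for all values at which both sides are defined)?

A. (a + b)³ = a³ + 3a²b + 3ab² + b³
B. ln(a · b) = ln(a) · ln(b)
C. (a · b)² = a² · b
A

A: holds — e.g. at (4, 6), both sides equal 1000.
B: fails at (4, 4) — LHS = ln(16) ≈ 2.773, RHS = ln(4)² ≈ 1.922.
C: fails at (1, 3) — LHS = 9, RHS = 3.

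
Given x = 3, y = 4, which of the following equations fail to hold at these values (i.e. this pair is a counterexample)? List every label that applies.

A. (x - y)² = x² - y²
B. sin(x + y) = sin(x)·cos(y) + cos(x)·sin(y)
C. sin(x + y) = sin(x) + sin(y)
Evaluating each claim at the given values:
A. LHS = 1, RHS = -7 → fails here (LHS ≠ RHS)
B. LHS = sin(7) ≈ 0.657, RHS = sin(3)·cos(4) + sin(4)·cos(3) ≈ 0.657 → holds here (LHS = RHS)
C. LHS = sin(7) ≈ 0.657, RHS = sin(4) + sin(3) ≈ -0.6157 → fails here (LHS ≠ RHS)

Answer: A, C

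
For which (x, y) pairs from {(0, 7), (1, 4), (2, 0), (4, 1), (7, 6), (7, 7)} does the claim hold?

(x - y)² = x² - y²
(2, 0), (7, 7)

Testing each pair:
(0, 7): LHS = 49, RHS = -49 → fails
(1, 4): LHS = 9, RHS = -15 → fails
(2, 0): LHS = 4, RHS = 4 → holds
(4, 1): LHS = 9, RHS = 15 → fails
(7, 6): LHS = 1, RHS = 13 → fails
(7, 7): LHS = 0, RHS = 0 → holds

2 of 6 pairs satisfy the claim.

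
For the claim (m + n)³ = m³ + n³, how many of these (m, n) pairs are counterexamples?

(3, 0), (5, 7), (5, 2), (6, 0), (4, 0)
Testing each pair:
(3, 0): LHS = 27, RHS = 27 → satisfies claim
(5, 7): LHS = 1728, RHS = 468 → counterexample
(5, 2): LHS = 343, RHS = 133 → counterexample
(6, 0): LHS = 216, RHS = 216 → satisfies claim
(4, 0): LHS = 64, RHS = 64 → satisfies claim

That makes 2 counterexamples.

Answer: 2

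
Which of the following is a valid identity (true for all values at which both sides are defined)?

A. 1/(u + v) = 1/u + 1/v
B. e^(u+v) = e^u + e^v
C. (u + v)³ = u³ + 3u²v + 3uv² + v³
C

A: fails at (2, 5) — LHS = 1/7, RHS = 7/10.
B: fails at (1, 3) — LHS = e^4 ≈ 54.6, RHS = e + e^3 ≈ 22.8.
C: holds — e.g. at (2, 7), both sides equal 729.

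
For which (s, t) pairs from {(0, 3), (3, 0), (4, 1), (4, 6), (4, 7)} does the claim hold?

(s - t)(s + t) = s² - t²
All pairs

Testing each pair:
(0, 3): LHS = -9, RHS = -9 → holds
(3, 0): LHS = 9, RHS = 9 → holds
(4, 1): LHS = 15, RHS = 15 → holds
(4, 6): LHS = -20, RHS = -20 → holds
(4, 7): LHS = -33, RHS = -33 → holds

Every pair satisfies the claim.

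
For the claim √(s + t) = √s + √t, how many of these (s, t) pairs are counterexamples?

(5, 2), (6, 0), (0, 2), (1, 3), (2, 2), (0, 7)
3

Testing each pair:
(5, 2): LHS = √(7) ≈ 2.646, RHS = √(2) + √(5) ≈ 3.65 → counterexample
(6, 0): LHS = √(6) ≈ 2.449, RHS = √(6) ≈ 2.449 → satisfies claim
(0, 2): LHS = √(2) ≈ 1.414, RHS = √(2) ≈ 1.414 → satisfies claim
(1, 3): LHS = 2, RHS = 1 + √(3) ≈ 2.732 → counterexample
(2, 2): LHS = 2, RHS = 2·√(2) ≈ 2.828 → counterexample
(0, 7): LHS = √(7) ≈ 2.646, RHS = √(7) ≈ 2.646 → satisfies claim

That makes 3 counterexamples.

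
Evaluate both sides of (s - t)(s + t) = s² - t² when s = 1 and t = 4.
LHS = (1 - 4)(1 + 4) = -15
RHS = 1² - 4² = -15

LHS = RHS: the two sides agree.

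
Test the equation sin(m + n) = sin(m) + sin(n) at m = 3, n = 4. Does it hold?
Fails

Substituting m = 3, n = 4:

LHS = sin(3 + 4) = sin(7) ≈ 0.657
RHS = sin(3) + sin(4) ≈ -0.6157

LHS ≠ RHS, so the equation does not hold at this point.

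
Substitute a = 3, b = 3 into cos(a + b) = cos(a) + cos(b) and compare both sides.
LHS = cos(3 + 3) = cos(6) ≈ 0.9602
RHS = cos(3) + cos(3) = 2·cos(3) ≈ -1.98

LHS ≠ RHS (they differ by about 2.94), so the equation does not hold here.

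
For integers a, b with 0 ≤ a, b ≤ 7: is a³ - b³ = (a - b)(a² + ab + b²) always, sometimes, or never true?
The identity holds for every pair in the range. For instance at (a, b) = (7, 4): both sides equal 279.

Answer: Always true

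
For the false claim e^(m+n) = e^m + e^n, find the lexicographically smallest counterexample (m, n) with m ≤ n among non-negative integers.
Substituting (0, 0) into the claim:
LHS = e^(0+0) = 1
RHS = e^0 + e^0 = 2

Since LHS ≠ RHS, this pair disproves the claim, and no lexicographically smaller pair (m ≤ n, non-negative integers) does.

For instance (4, 7) is also a counterexample (LHS = e^11 ≈ 59874.1, RHS = e^4 + e^7 ≈ 1151), but it's lexicographically larger.

Answer: (m, n) = (0, 0)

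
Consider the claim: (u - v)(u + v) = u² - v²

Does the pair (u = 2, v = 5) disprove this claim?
Substituting u = 2, v = 5:
LHS = (2 - 5)(2 + 5) = -21
RHS = 2² - 5² = -21

The sides agree, so this pair does not disprove the claim.

Answer: No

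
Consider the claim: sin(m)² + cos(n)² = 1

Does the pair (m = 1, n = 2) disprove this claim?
Yes

Substituting m = 1, n = 2:
LHS = sin(1)² + cos(2)² ≈ 0.8813
RHS = 1

Since LHS ≠ RHS, this pair disproves the claim.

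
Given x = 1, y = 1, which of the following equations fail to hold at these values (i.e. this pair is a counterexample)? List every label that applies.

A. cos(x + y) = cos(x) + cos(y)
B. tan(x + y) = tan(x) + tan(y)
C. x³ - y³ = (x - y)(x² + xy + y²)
Evaluating each claim at the given values:
A. LHS = cos(2) ≈ -0.4161, RHS = 2·cos(1) ≈ 1.081 → fails here (LHS ≠ RHS)
B. LHS = tan(2) ≈ -2.185, RHS = 2·tan(1) ≈ 3.115 → fails here (LHS ≠ RHS)
C. LHS = 0, RHS = 0 → holds here (LHS = RHS)

Answer: A, B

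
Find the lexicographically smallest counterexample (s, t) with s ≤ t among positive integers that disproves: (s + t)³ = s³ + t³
(s, t) = (1, 1)

Substituting (1, 1) into the claim:
LHS = (1 + 1)³ = 8
RHS = 1³ + 1³ = 2

Since LHS ≠ RHS, this pair disproves the claim, and no lexicographically smaller pair (s ≤ t, positive integers) does.

For instance (2, 2) is also a counterexample (LHS = 64, RHS = 16), but it's lexicographically larger.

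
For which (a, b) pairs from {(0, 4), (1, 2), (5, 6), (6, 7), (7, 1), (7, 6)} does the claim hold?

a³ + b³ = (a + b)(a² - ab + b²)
All pairs

Testing each pair:
(0, 4): LHS = 64, RHS = 64 → holds
(1, 2): LHS = 9, RHS = 9 → holds
(5, 6): LHS = 341, RHS = 341 → holds
(6, 7): LHS = 559, RHS = 559 → holds
(7, 1): LHS = 344, RHS = 344 → holds
(7, 6): LHS = 559, RHS = 559 → holds

Every pair satisfies the claim.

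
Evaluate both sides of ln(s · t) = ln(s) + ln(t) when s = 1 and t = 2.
LHS = ln(1 · 2) = ln(2) ≈ 0.6931
RHS = ln(1) + ln(2) = ln(2) ≈ 0.6931

LHS = RHS: the two sides agree.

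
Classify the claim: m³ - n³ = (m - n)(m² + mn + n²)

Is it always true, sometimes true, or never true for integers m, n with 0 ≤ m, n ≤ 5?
The identity holds for every pair in the range. For instance at (m, n) = (4, 3): both sides equal 37.

Answer: Always true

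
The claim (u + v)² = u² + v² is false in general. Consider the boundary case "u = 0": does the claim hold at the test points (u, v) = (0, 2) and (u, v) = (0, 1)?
At (0, 2): LHS = 4, RHS = 4 → equal
At (0, 1): LHS = 1, RHS = 1 → equal

So the claim does hold at both of these boundary points, even though it is not an identity.

Answer: Yes, holds at both test points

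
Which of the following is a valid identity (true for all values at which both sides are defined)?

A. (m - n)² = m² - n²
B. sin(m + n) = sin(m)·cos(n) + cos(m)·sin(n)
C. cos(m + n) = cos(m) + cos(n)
A: fails at (6, 7) — LHS = 1, RHS = -13.
B: holds — e.g. at (3, 3), both sides equal sin(6) ≈ -0.2794.
C: fails at (1, 3) — LHS = cos(4) ≈ -0.6536, RHS = cos(3) + cos(1) ≈ -0.4497.

Answer: B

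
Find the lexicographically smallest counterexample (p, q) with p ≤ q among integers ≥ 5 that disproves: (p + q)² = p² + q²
(p, q) = (5, 5)

Substituting (5, 5) into the claim:
LHS = (5 + 5)² = 100
RHS = 5² + 5² = 50

Since LHS ≠ RHS, this pair disproves the claim, and no lexicographically smaller pair (p ≤ q, integers ≥ 5) does.

For instance (6, 8) is also a counterexample (LHS = 196, RHS = 100), but it's lexicographically larger.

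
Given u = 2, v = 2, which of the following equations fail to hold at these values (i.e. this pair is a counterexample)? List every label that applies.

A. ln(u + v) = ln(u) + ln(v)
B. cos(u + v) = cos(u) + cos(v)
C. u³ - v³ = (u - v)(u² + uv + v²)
Evaluating each claim at the given values:
A. LHS = ln(4) ≈ 1.386, RHS = 2·ln(2) ≈ 1.386 → holds here (LHS = RHS)
B. LHS = cos(4) ≈ -0.6536, RHS = 2·cos(2) ≈ -0.8323 → fails here (LHS ≠ RHS)
C. LHS = 0, RHS = 0 → holds here (LHS = RHS)

Answer: B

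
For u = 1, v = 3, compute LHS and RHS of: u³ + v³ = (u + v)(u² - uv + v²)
LHS = 1³ + 3³ = 28
RHS = (1 + 3)(1² - 1·3 + 3²) = 28

LHS = RHS: the two sides agree.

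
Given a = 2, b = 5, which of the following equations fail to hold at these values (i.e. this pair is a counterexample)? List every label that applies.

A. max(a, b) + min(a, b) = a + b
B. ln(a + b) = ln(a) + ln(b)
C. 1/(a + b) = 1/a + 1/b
Evaluating each claim at the given values:
A. LHS = 7, RHS = 7 → holds here (LHS = RHS)
B. LHS = ln(7) ≈ 1.946, RHS = ln(2) + ln(5) ≈ 2.303 → fails here (LHS ≠ RHS)
C. LHS = 1/7, RHS = 7/10 → fails here (LHS ≠ RHS)

Answer: B, C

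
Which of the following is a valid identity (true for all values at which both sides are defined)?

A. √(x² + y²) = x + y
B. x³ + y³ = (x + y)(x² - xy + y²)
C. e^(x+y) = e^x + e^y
B

A: fails at (1, 3) — LHS = √(10) ≈ 3.162, RHS = 4.
B: holds — e.g. at (0, 1), both sides equal 1.
C: fails at (4, 6) — LHS = e^10 ≈ 22026.5, RHS = e^4 + e^6 ≈ 458.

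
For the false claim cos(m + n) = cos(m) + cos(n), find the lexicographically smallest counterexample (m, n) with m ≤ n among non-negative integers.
Substituting (0, 0) into the claim:
LHS = cos(0 + 0) = 1
RHS = cos(0) + cos(0) = 2

Since LHS ≠ RHS, this pair disproves the claim, and no lexicographically smaller pair (m ≤ n, non-negative integers) does.

For instance (4, 7) is also a counterexample (LHS = cos(11) ≈ 0.004426, RHS = cos(4) + cos(7) ≈ 0.1003), but it's lexicographically larger.

Answer: (m, n) = (0, 0)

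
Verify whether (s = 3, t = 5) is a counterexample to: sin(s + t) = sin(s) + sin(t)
Substituting s = 3, t = 5:
LHS = sin(3 + 5) = sin(8) ≈ 0.9894
RHS = sin(3) + sin(5) ≈ -0.8178

Since LHS ≠ RHS, this pair disproves the claim.

Answer: Yes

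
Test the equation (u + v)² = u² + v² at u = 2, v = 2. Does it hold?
Fails

Substituting u = 2, v = 2:

LHS = (2 + 2)² = 16
RHS = 2² + 2² = 8

LHS ≠ RHS, so the equation does not hold at this point.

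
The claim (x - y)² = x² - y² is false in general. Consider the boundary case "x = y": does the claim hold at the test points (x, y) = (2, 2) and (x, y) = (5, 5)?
At (2, 2): LHS = 0, RHS = 0 → equal
At (5, 5): LHS = 0, RHS = 0 → equal

So the claim does hold at both of these boundary points, even though it is not an identity.

Answer: Yes, holds at both test points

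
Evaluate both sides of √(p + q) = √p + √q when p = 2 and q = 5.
LHS = √(2 + 5) = √(7) ≈ 2.646
RHS = √2 + √5 = √(2) + √(5) ≈ 3.65

LHS ≠ RHS (they differ by about 1.005), so the equation does not hold here.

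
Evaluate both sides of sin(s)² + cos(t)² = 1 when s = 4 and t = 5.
LHS = sin(4)² + cos(5)² ≈ 0.6532
RHS = 1

LHS ≠ RHS (they differ by about 0.3468), so the equation does not hold here.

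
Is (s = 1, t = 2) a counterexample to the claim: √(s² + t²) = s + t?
Substituting s = 1, t = 2:
LHS = √(1² + 2²) = √(5) ≈ 2.236
RHS = 1 + 2 = 3

Since LHS ≠ RHS, this pair disproves the claim.

Answer: Yes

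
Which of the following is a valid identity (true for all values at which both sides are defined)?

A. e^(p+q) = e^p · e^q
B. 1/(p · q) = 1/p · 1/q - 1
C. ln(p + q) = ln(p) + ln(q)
A

A: holds — e.g. at (1, 4), both sides equal e^5 ≈ 148.4.
B: fails at (2, 5) — LHS = 1/10, RHS = -9/10.
C: fails at (5, 8) — LHS = ln(13) ≈ 2.565, RHS = ln(5) + ln(8) ≈ 3.689.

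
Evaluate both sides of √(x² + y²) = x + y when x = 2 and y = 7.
LHS = √(2² + 7²) = √(53) ≈ 7.28
RHS = 2 + 7 = 9

LHS ≠ RHS (they differ by about 1.72), so the equation does not hold here.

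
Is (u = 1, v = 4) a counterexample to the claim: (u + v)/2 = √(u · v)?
Yes

Substituting u = 1, v = 4:
LHS = (1 + 4)/2 = 5/2
RHS = √(1 · 4) = 2

Since LHS ≠ RHS, this pair disproves the claim.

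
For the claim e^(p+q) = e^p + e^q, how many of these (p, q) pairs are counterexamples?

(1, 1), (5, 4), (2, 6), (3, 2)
4

Testing each pair:
(1, 1): LHS = e^2 ≈ 7.389, RHS = 2·e ≈ 5.437 → counterexample
(5, 4): LHS = e^9 ≈ 8103, RHS = e^4 + e^5 ≈ 203 → counterexample
(2, 6): LHS = e^8 ≈ 2981, RHS = e^2 + e^6 ≈ 410.8 → counterexample
(3, 2): LHS = e^5 ≈ 148.4, RHS = e^2 + e^3 ≈ 27.47 → counterexample

That makes 4 counterexamples.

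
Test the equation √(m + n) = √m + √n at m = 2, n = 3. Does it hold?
Substituting m = 2, n = 3:

LHS = √(2 + 3) = √(5) ≈ 2.236
RHS = √2 + √3 = √(2) + √(3) ≈ 3.146

LHS ≠ RHS, so the equation does not hold at this point.

Answer: Fails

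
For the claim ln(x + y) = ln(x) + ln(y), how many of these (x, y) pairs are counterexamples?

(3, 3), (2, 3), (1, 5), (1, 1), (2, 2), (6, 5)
5

Testing each pair:
(3, 3): LHS = ln(6) ≈ 1.792, RHS = 2·ln(3) ≈ 2.197 → counterexample
(2, 3): LHS = ln(5) ≈ 1.609, RHS = ln(2) + ln(3) ≈ 1.792 → counterexample
(1, 5): LHS = ln(6) ≈ 1.792, RHS = ln(5) ≈ 1.609 → counterexample
(1, 1): LHS = ln(2) ≈ 0.6931, RHS = 0 → counterexample
(2, 2): LHS = ln(4) ≈ 1.386, RHS = 2·ln(2) ≈ 1.386 → satisfies claim
(6, 5): LHS = ln(11) ≈ 2.398, RHS = ln(5) + ln(6) ≈ 3.401 → counterexample

That makes 5 counterexamples.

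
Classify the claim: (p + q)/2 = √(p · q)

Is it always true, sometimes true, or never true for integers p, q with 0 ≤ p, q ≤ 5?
It holds at (p, q) = (5, 5) (both sides equal 5), but fails at (p, q) = (3, 1) (LHS = 2, RHS = √(3) ≈ 1.732).

Answer: Sometimes true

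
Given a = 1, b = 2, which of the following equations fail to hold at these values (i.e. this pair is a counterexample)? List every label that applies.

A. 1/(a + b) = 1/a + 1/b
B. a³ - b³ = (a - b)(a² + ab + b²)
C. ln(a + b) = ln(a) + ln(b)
Evaluating each claim at the given values:
A. LHS = 1/3, RHS = 3/2 → fails here (LHS ≠ RHS)
B. LHS = -7, RHS = -7 → holds here (LHS = RHS)
C. LHS = ln(3) ≈ 1.099, RHS = ln(2) ≈ 0.6931 → fails here (LHS ≠ RHS)

Answer: A, C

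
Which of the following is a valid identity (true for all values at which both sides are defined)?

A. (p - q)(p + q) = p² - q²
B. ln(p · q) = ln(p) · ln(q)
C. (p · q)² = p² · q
A

A: holds — e.g. at (5, 8), both sides equal -39.
B: fails at (5, 5) — LHS = ln(25) ≈ 3.219, RHS = ln(5)² ≈ 2.59.
C: fails at (1, 5) — LHS = 25, RHS = 5.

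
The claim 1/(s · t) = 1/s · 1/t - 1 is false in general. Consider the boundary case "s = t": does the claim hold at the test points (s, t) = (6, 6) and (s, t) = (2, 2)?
At (6, 6): LHS = 1/36 ≠ RHS = -35/36
At (2, 2): LHS = 1/4 ≠ RHS = -3/4

Answer: No, fails at both test points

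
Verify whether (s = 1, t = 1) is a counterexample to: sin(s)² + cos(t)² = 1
Substituting s = 1, t = 1:
LHS = sin(1)² + cos(1)² = 1
RHS = 1

The sides agree, so this pair does not disprove the claim.

Answer: No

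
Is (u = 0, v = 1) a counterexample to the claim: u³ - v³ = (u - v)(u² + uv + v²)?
No

Substituting u = 0, v = 1:
LHS = 0³ - 1³ = -1
RHS = (0 - 1)(0² + 0·1 + 1²) = -1

The sides agree, so this pair does not disprove the claim.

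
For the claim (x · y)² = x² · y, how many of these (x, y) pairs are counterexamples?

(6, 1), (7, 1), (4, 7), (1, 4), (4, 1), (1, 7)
3

Testing each pair:
(6, 1): LHS = 36, RHS = 36 → satisfies claim
(7, 1): LHS = 49, RHS = 49 → satisfies claim
(4, 7): LHS = 784, RHS = 112 → counterexample
(1, 4): LHS = 16, RHS = 4 → counterexample
(4, 1): LHS = 16, RHS = 16 → satisfies claim
(1, 7): LHS = 49, RHS = 7 → counterexample

That makes 3 counterexamples.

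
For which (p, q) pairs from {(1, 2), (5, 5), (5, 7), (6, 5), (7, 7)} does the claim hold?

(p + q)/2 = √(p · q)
Testing each pair:
(1, 2): LHS = 3/2, RHS = √(2) ≈ 1.414 → fails
(5, 5): LHS = 5, RHS = 5 → holds
(5, 7): LHS = 6, RHS = √(35) ≈ 5.916 → fails
(6, 5): LHS = 11/2, RHS = √(30) ≈ 5.477 → fails
(7, 7): LHS = 7, RHS = 7 → holds

2 of 5 pairs satisfy the claim.

Answer: (5, 5), (7, 7)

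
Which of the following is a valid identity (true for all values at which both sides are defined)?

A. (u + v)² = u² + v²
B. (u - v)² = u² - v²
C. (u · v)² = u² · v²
C

A: fails at (2, 5) — LHS = 49, RHS = 29.
B: fails at (1, 2) — LHS = 1, RHS = -3.
C: holds — e.g. at (2, 7), both sides equal 196.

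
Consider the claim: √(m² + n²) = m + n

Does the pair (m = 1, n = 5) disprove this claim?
Yes

Substituting m = 1, n = 5:
LHS = √(1² + 5²) = √(26) ≈ 5.099
RHS = 1 + 5 = 6

Since LHS ≠ RHS, this pair disproves the claim.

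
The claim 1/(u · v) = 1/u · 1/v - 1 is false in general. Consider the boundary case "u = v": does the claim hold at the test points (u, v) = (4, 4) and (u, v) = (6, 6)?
At (4, 4): LHS = 1/16 ≠ RHS = -15/16
At (6, 6): LHS = 1/36 ≠ RHS = -35/36

Answer: No, fails at both test points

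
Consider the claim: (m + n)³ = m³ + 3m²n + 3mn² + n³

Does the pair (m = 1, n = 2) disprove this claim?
Substituting m = 1, n = 2:
LHS = (1 + 2)³ = 27
RHS = 1³ + 3·1²·2 + 3·1·2² + 2³ = 27

The sides agree, so this pair does not disprove the claim.

Answer: No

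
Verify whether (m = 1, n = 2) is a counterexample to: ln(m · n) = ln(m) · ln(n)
Substituting m = 1, n = 2:
LHS = ln(1 · 2) = ln(2) ≈ 0.6931
RHS = ln(1) · ln(2) = 0

Since LHS ≠ RHS, this pair disproves the claim.

Answer: Yes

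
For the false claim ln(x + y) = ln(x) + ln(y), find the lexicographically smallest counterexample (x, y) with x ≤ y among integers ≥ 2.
(x, y) = (2, 3)

At (2, 2): both sides equal ln(4) ≈ 1.386, so it holds there.

Substituting (2, 3) into the claim:
LHS = ln(2 + 3) = ln(5) ≈ 1.609
RHS = ln(2) + ln(3) ≈ 1.792

Since LHS ≠ RHS, this pair disproves the claim, and no lexicographically smaller pair (x ≤ y, integers ≥ 2) does.

For instance (3, 5) is also a counterexample (LHS = ln(8) ≈ 2.079, RHS = ln(3) + ln(5) ≈ 2.708), but it's lexicographically larger.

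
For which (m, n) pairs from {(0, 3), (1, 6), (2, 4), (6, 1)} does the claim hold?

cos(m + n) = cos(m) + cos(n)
Testing each pair:
(0, 3): LHS = cos(3) ≈ -0.99, RHS = cos(3) + 1 ≈ 0.01001 → fails
(1, 6): LHS = cos(7) ≈ 0.7539, RHS = cos(1) + cos(6) ≈ 1.5 → fails
(2, 4): LHS = cos(6) ≈ 0.9602, RHS = cos(4) + cos(2) ≈ -1.07 → fails
(6, 1): LHS = cos(7) ≈ 0.7539, RHS = cos(1) + cos(6) ≈ 1.5 → fails

No pair satisfies the claim.

Answer: None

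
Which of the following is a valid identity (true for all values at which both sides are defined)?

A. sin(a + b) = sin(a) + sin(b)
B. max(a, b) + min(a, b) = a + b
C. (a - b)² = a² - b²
A: fails at (2, 2) — LHS = sin(4) ≈ -0.7568, RHS = 2·sin(2) ≈ 1.819.
B: holds — e.g. at (2, 3), both sides equal 5.
C: fails at (2, 3) — LHS = 1, RHS = -5.

Answer: B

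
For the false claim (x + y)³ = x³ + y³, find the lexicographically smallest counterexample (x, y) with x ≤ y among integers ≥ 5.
Substituting (5, 5) into the claim:
LHS = (5 + 5)³ = 1000
RHS = 5³ + 5³ = 250

Since LHS ≠ RHS, this pair disproves the claim, and no lexicographically smaller pair (x ≤ y, integers ≥ 5) does.

For instance (6, 6) is also a counterexample (LHS = 1728, RHS = 432), but it's lexicographically larger.

Answer: (x, y) = (5, 5)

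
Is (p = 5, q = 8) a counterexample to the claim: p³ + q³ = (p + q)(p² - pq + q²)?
No

Substituting p = 5, q = 8:
LHS = 5³ + 8³ = 637
RHS = (5 + 8)(5² - 5·8 + 8²) = 637

The sides agree, so this pair does not disprove the claim.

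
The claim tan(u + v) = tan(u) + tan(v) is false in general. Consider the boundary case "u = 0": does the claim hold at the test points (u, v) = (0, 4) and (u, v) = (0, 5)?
Yes, holds at both test points

At (0, 4): LHS = tan(4) ≈ 1.158, RHS = tan(4) ≈ 1.158 → equal
At (0, 5): LHS = tan(5) ≈ -3.381, RHS = tan(5) ≈ -3.381 → equal

So the claim does hold at both of these boundary points, even though it is not an identity.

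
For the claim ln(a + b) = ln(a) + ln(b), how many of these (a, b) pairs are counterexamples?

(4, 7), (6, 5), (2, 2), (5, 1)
3

Testing each pair:
(4, 7): LHS = ln(11) ≈ 2.398, RHS = ln(4) + ln(7) ≈ 3.332 → counterexample
(6, 5): LHS = ln(11) ≈ 2.398, RHS = ln(5) + ln(6) ≈ 3.401 → counterexample
(2, 2): LHS = ln(4) ≈ 1.386, RHS = 2·ln(2) ≈ 1.386 → satisfies claim
(5, 1): LHS = ln(6) ≈ 1.792, RHS = ln(5) ≈ 1.609 → counterexample

That makes 3 counterexamples.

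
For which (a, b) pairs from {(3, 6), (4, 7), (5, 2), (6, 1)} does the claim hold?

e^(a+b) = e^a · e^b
All pairs

Testing each pair:
(3, 6): LHS = e^9 ≈ 8103, RHS = e^9 ≈ 8103 → holds
(4, 7): LHS = e^11 ≈ 59874.1, RHS = e^11 ≈ 59874.1 → holds
(5, 2): LHS = e^7 ≈ 1097, RHS = e^7 ≈ 1097 → holds
(6, 1): LHS = e^7 ≈ 1097, RHS = e^7 ≈ 1097 → holds

Every pair satisfies the claim.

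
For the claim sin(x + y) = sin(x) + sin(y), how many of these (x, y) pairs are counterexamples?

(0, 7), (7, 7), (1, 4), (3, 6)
Testing each pair:
(0, 7): LHS = sin(7) ≈ 0.657, RHS = sin(7) ≈ 0.657 → satisfies claim
(7, 7): LHS = sin(14) ≈ 0.9906, RHS = 2·sin(7) ≈ 1.314 → counterexample
(1, 4): LHS = sin(5) ≈ -0.9589, RHS = sin(4) + sin(1) ≈ 0.08467 → counterexample
(3, 6): LHS = sin(9) ≈ 0.4121, RHS = sin(6) + sin(3) ≈ -0.1383 → counterexample

That makes 3 counterexamples.

Answer: 3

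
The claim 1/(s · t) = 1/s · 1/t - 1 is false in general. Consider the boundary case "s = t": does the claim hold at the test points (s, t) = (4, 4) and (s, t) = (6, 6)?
No, fails at both test points

At (4, 4): LHS = 1/16 ≠ RHS = -15/16
At (6, 6): LHS = 1/36 ≠ RHS = -35/36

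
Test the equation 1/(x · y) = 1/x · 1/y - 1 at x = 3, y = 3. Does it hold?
Substituting x = 3, y = 3:

LHS = 1/(3 · 3) = 1/9
RHS = 1/3 · 1/3 - 1 = -8/9

LHS ≠ RHS, so the equation does not hold at this point.

Answer: Fails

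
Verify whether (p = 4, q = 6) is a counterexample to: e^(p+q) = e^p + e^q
Substituting p = 4, q = 6:
LHS = e^(4+6) = e^10 ≈ 22026.5
RHS = e^4 + e^6 ≈ 458

Since LHS ≠ RHS, this pair disproves the claim.

Answer: Yes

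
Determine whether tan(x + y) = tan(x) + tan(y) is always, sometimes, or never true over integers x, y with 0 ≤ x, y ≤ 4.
Sometimes true

It holds at (x, y) = (0, 4) (both sides equal tan(4) ≈ 1.158), but fails at (x, y) = (4, 4) (LHS = tan(8) ≈ -6.8, RHS = 2·tan(4) ≈ 2.316).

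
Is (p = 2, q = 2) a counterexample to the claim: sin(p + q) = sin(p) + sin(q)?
Yes

Substituting p = 2, q = 2:
LHS = sin(2 + 2) = sin(4) ≈ -0.7568
RHS = sin(2) + sin(2) = 2·sin(2) ≈ 1.819

Since LHS ≠ RHS, this pair disproves the claim.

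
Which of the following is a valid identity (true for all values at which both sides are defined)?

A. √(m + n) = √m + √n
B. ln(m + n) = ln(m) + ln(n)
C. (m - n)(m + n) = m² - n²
A: fails at (3, 3) — LHS = √(6) ≈ 2.449, RHS = 2·√(3) ≈ 3.464.
B: fails at (3, 7) — LHS = ln(10) ≈ 2.303, RHS = ln(3) + ln(7) ≈ 3.045.
C: holds — e.g. at (3, 3), both sides equal 0.

Answer: C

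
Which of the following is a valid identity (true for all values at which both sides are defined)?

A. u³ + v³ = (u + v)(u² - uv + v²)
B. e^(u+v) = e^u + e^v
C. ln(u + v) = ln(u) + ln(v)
A

A: holds — e.g. at (1, 4), both sides equal 65.
B: fails at (2, 5) — LHS = e^7 ≈ 1097, RHS = e^2 + e^5 ≈ 155.8.
C: fails at (5, 8) — LHS = ln(13) ≈ 2.565, RHS = ln(5) + ln(8) ≈ 3.689.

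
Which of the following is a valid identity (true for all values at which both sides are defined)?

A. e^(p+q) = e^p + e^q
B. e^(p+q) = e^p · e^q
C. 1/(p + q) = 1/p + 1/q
B

A: fails at (2, 5) — LHS = e^7 ≈ 1097, RHS = e^2 + e^5 ≈ 155.8.
B: holds — e.g. at (2, 5), both sides equal e^7 ≈ 1097.
C: fails at (1, 4) — LHS = 1/5, RHS = 5/4.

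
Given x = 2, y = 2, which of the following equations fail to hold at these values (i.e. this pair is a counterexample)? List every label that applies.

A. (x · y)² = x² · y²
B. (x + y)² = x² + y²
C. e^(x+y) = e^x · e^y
Evaluating each claim at the given values:
A. LHS = 16, RHS = 16 → holds here (LHS = RHS)
B. LHS = 16, RHS = 8 → fails here (LHS ≠ RHS)
C. LHS = e^4 ≈ 54.6, RHS = e^4 ≈ 54.6 → holds here (LHS = RHS)

Answer: B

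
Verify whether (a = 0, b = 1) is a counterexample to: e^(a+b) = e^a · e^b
Substituting a = 0, b = 1:
LHS = e^(0+1) = e ≈ 2.718
RHS = e^0 · e^1 = e ≈ 2.718

The sides agree, so this pair does not disprove the claim.

Answer: No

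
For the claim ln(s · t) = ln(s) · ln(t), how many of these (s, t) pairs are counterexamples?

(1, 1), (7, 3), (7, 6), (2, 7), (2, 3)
4

Testing each pair:
(1, 1): LHS = 0, RHS = 0 → satisfies claim
(7, 3): LHS = ln(21) ≈ 3.045, RHS = ln(3)·ln(7) ≈ 2.138 → counterexample
(7, 6): LHS = ln(42) ≈ 3.738, RHS = ln(6)·ln(7) ≈ 3.487 → counterexample
(2, 7): LHS = ln(14) ≈ 2.639, RHS = ln(2)·ln(7) ≈ 1.349 → counterexample
(2, 3): LHS = ln(6) ≈ 1.792, RHS = ln(2)·ln(3) ≈ 0.7615 → counterexample

That makes 4 counterexamples.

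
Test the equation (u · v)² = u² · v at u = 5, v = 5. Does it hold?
Substituting u = 5, v = 5:

LHS = (5 · 5)² = 625
RHS = 5² · 5 = 125

LHS ≠ RHS, so the equation does not hold at this point.

Answer: Fails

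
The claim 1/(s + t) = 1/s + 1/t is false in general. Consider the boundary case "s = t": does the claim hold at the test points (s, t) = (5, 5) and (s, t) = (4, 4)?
No, fails at both test points

At (5, 5): LHS = 1/10 ≠ RHS = 2/5
At (4, 4): LHS = 1/8 ≠ RHS = 1/2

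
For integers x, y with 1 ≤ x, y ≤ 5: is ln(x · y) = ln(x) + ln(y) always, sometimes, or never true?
Always true

The identity holds for every pair in the range. For instance at (x, y) = (3, 4): both sides equal ln(12) ≈ 2.485.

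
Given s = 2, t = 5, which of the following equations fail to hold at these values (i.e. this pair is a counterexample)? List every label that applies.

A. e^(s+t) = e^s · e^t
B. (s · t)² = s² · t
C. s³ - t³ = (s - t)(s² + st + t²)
Evaluating each claim at the given values:
A. LHS = e^7 ≈ 1097, RHS = e^7 ≈ 1097 → holds here (LHS = RHS)
B. LHS = 100, RHS = 20 → fails here (LHS ≠ RHS)
C. LHS = -117, RHS = -117 → holds here (LHS = RHS)

Answer: B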